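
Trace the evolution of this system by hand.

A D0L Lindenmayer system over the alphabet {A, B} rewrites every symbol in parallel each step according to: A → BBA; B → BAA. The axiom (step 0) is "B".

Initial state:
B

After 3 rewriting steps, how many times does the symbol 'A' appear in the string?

14

gen 0: B
gen 1: BAA
gen 2: BAABBABBA
gen 3: BAABBABBABAABAABBABAABAABBA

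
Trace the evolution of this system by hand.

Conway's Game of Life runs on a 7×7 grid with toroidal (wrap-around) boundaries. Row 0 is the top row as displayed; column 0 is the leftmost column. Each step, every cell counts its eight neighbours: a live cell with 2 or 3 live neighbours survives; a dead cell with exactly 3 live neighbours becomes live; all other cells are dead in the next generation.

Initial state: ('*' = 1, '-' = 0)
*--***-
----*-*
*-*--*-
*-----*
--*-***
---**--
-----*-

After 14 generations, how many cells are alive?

step 0: *--***-
----*-*
*-*--*-
*-----*
--*-***
---**--
-----*-
step 1: ---*---
**-----
**---*-
*--**--
*---*-*
---*--*
-----**
step 2: *-----*
***---*
--*-*--
---**--
*---*-*
----*--
----***
step 3: -------
--**-**
*-*-**-
----*--
----*--
*--**--
*---*-*
step 4: *--**--
-***-**
-**----
----*--
----**-
*--**-*
*--****
step 5: -------
-----**
**--**-
---***-
------*
*------
-**----
step 6: -------
*---***
*--*---
*--*---
----***
**-----
-*-----
step 7: *----**
*---***
**-*-*-
*--*-*-
-*--***
**---**
**-----
step 8: ----*--
-------
-***---
---*---
-**----
--*-*--
-------
step 9: -------
--**---
--**---
---*---
-**----
-***---
---*---
step 10: --**---
--**---
----*--
-*-*---
-*-----
-*-*---
---*---
step 11: ----*--
--*-*--
----*--
--*----
**-----
-------
---**--
step 12: ----**-
----**-
-------
-*-----
-*-----
-------
---**--
step 13: -------
----**-
-------
-------
-------
-------
---***-
step 14: ---*---
-------
-------
-------
-------
----*--
----*--

3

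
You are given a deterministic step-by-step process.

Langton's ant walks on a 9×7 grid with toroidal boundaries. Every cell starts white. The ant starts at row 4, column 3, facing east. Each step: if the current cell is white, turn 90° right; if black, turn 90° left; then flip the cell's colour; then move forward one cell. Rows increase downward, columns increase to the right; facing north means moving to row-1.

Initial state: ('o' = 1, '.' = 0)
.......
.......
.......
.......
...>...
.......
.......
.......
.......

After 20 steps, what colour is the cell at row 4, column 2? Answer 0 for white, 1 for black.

0) .......
.......
.......
.......
...>...
.......
.......
.......
.......
1) .......
.......
.......
.......
...o...
...v...
.......
.......
.......
2) .......
.......
.......
.......
...o...
..<o...
.......
.......
.......
3) .......
.......
.......
.......
..^o...
..oo...
.......
.......
.......
4) .......
.......
.......
.......
..o>...
..oo...
.......
.......
.......
5) .......
.......
.......
...^...
..o....
..oo...
.......
.......
.......
6) .......
.......
.......
...o>..
..o....
..oo...
.......
.......
.......
7) .......
.......
.......
...oo..
..o.v..
..oo...
.......
.......
.......
8) .......
.......
.......
...oo..
..o<o..
..oo...
.......
.......
.......
9) .......
.......
.......
...^o..
..ooo..
..oo...
.......
.......
.......
10) .......
.......
.......
..<.o..
..ooo..
..oo...
.......
.......
.......
11) .......
.......
..^....
..o.o..
..ooo..
..oo...
.......
.......
.......
12) .......
.......
..o>...
..o.o..
..ooo..
..oo...
.......
.......
.......
13) .......
.......
..oo...
..ovo..
..ooo..
..oo...
.......
.......
.......
14) .......
.......
..oo...
..<oo..
..ooo..
..oo...
.......
.......
.......
15) .......
.......
..oo...
...oo..
..voo..
..oo...
.......
.......
.......
16) .......
.......
..oo...
...oo..
...>o..
..oo...
.......
.......
.......
17) .......
.......
..oo...
...^o..
....o..
..oo...
.......
.......
.......
18) .......
.......
..oo...
..<.o..
....o..
..oo...
.......
.......
.......
19) .......
.......
..^o...
..o.o..
....o..
..oo...
.......
.......
.......
20) .......
.......
.<.o...
..o.o..
....o..
..oo...
.......
.......
.......

0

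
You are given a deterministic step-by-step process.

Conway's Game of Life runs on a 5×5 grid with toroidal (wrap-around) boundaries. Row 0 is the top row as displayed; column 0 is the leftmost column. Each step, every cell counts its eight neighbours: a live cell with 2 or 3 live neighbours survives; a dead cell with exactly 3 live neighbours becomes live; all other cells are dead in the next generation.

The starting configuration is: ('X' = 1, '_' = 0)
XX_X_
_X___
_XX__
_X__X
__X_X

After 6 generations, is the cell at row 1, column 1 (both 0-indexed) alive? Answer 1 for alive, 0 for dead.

gen 0: XX_X_
_X___
_XX__
_X__X
__X_X
gen 1: XX_XX
_____
_XX__
_X___
__X_X
gen 2: XXXXX
___XX
_XX__
XX_X_
__X_X
gen 3: _X___
_____
_X___
X__XX
_____
gen 4: _____
_____
X___X
X___X
X___X
gen 5: _____
_____
X___X
_X_X_
X___X
gen 6: _____
_____
X___X
_X_X_
X___X

0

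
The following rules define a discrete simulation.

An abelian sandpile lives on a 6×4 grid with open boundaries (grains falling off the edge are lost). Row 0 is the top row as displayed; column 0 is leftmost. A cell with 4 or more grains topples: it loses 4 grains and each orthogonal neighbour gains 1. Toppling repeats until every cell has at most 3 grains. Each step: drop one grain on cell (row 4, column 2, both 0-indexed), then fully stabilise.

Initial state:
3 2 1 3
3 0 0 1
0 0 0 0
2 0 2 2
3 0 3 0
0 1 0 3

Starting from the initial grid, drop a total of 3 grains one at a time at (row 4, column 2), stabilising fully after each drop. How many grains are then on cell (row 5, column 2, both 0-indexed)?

1

0) 3 2 1 3
3 0 0 1
0 0 0 0
2 0 2 2
3 0 3 0
0 1 0 3
1) 3 2 1 3
3 0 0 1
0 0 0 0
2 0 3 2
3 1 0 1
0 1 1 3
2) 3 2 1 3
3 0 0 1
0 0 0 0
2 0 3 2
3 1 1 1
0 1 1 3
3) 3 2 1 3
3 0 0 1
0 0 0 0
2 0 3 2
3 1 2 1
0 1 1 3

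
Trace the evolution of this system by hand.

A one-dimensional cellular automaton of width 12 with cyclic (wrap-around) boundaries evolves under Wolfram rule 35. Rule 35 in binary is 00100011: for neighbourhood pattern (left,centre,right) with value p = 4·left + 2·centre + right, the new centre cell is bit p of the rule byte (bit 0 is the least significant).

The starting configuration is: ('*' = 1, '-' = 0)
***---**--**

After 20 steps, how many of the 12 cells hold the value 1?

k=0  ***---**--**
k=1  ----**---*--
k=2  ****---**--*
k=3  -----**---*-
k=4  *****---**--
k=5  ------**---*
k=6  -*****---**-
k=7  *------**---
k=8  --*****---**
k=9  -*------**--
k=10  *--*****---*
k=11  --*------**-
k=12  **--*****---
k=13  ---*------**
k=14  -**--*****--
k=15  *---*------*
k=16  --**--*****-
k=17  **---*------
k=18  ---**--*****
k=19  -**---*-----
k=20  *---**--****

7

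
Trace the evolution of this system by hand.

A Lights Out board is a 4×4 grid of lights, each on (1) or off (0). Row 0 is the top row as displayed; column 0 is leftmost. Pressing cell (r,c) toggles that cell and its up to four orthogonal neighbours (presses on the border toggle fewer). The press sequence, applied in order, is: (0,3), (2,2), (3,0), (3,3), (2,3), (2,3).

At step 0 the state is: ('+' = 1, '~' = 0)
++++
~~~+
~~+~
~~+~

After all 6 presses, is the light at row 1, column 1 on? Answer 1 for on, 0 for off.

0

gen 0: ++++
~~~+
~~+~
~~+~
gen 1: ++~~
~~~~
~~+~
~~+~
gen 2: ++~~
~~+~
~+~+
~~~~
gen 3: ++~~
~~+~
++~+
++~~
gen 4: ++~~
~~+~
++~~
++++
gen 5: ++~~
~~++
++++
+++~
gen 6: ++~~
~~+~
++~~
++++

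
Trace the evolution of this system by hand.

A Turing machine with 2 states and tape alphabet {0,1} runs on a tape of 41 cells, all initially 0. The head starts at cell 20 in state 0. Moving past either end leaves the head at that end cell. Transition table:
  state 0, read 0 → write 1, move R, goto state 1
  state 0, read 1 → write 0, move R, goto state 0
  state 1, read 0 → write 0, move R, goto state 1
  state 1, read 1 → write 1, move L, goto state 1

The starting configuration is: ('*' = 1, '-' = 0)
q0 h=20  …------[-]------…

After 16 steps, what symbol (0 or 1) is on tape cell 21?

k=0  q0 h=20  …------[-]------…
k=1  q1 h=21  …-----*[-]------…
k=2  q1 h=22  …----*-[-]------…
k=3  q1 h=23  …---*--[-]------…
k=4  q1 h=24  …--*---[-]------…
k=5  q1 h=25  …-*----[-]------…
k=6  q1 h=26  …*-----[-]------…
k=7  q1 h=27  …------[-]------…
k=8  q1 h=28  …------[-]------…
k=9  q1 h=29  …------[-]------…
k=10  q1 h=30  …------[-]------…
k=11  q1 h=31  …------[-]------…
k=12  q1 h=32  …------[-]------…
k=13  q1 h=33  …------[-]------…
k=14  q1 h=34  …------[-]------|
k=15  q1 h=35  …------[-]-----|
k=16  q1 h=36  …------[-]----|

0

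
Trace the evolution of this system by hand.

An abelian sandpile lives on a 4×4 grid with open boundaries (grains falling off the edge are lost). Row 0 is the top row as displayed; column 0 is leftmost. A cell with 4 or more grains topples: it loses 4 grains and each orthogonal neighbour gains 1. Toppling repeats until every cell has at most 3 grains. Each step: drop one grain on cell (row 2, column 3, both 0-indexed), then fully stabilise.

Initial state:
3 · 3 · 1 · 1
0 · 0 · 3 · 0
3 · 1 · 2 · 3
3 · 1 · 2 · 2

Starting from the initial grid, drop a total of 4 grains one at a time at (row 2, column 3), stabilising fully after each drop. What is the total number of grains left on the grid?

[0] 3 · 3 · 1 · 1
0 · 0 · 3 · 0
3 · 1 · 2 · 3
3 · 1 · 2 · 2
[1] 3 · 3 · 1 · 1
0 · 0 · 3 · 1
3 · 1 · 3 · 0
3 · 1 · 2 · 3
[2] 3 · 3 · 1 · 1
0 · 0 · 3 · 1
3 · 1 · 3 · 1
3 · 1 · 2 · 3
[3] 3 · 3 · 1 · 1
0 · 0 · 3 · 1
3 · 1 · 3 · 2
3 · 1 · 2 · 3
[4] 3 · 3 · 1 · 1
0 · 0 · 3 · 1
3 · 1 · 3 · 3
3 · 1 · 2 · 3

31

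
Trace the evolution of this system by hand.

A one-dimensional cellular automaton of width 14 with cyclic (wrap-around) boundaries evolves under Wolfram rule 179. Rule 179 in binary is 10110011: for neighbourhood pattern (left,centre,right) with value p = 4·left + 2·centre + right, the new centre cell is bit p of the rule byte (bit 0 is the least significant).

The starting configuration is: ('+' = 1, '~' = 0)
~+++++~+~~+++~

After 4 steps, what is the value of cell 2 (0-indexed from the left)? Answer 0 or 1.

0

k=0  ~+++++~+~~+++~
k=1  +~+++~+~++~+~+
k=2  ~+~+~+~+~~+~+~
k=3  +~+~+~+~++~+~+
k=4  ~+~+~+~+~~+~+~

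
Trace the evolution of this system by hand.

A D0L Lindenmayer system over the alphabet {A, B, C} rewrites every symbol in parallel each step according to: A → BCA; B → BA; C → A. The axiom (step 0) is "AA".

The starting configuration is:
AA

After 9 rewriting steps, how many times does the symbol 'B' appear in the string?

step 0: AA
step 1: BCABCA
step 2: BAABCABAABCA
step 3: BABCABCABAABCABABCABCABAABCA
step 4: BABCABAABCABAABCABABCABCABAABCABABCABAABCABAABCABABCABCABAABCA
step 5: BABCABAABCABABCABCABAABCABABCABCABAABCABABCABAABCABAABCABA…ABCABCABAABCABABCABCABAABCABABCABAABCABAABCABABCABCABAABCA  (len 140)
step 6: BABCABAABCABABCABCABAABCABABCABAABCABAABCABABCABCABAABCABA…ABCABCABAABCABABCABCABAABCABABCABAABCABAABCABABCABCABAABCA  (len 314)
step 7: BABCABAABCABABCABCABAABCABABCABAABCABAABCABABCABCABAABCABA…ABCABCABAABCABABCABCABAABCABABCABAABCABAABCABABCABCABAABCA  (len 706)
step 8: BABCABAABCABABCABCABAABCABABCABAABCABAABCABABCABCABAABCABA…ABCABCABAABCABABCABCABAABCABABCABAABCABAABCABABCABCABAABCA  (len 1586)
step 9: BABCABAABCABABCABCABAABCABABCABAABCABAABCABABCABCABAABCABA…ABCABCABAABCABABCABCABAABCABABCABAABCABAABCABABCABCABAABCA  (len 3564)

1272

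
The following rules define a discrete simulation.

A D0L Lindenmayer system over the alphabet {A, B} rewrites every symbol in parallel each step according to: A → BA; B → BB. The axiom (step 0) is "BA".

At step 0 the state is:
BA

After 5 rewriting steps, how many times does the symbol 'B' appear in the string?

63

[0] BA
[1] BBBA
[2] BBBBBBBA
[3] BBBBBBBBBBBBBBBA
[4] BBBBBBBBBBBBBBBBBBBBBBBBBBBBBBBA
[5] BBBBBBBBBBBBBBBBBBBBBBBBBBBBBBBBBBBBBBBBBBBBBBBBBBBBBBBBBBBBBBBA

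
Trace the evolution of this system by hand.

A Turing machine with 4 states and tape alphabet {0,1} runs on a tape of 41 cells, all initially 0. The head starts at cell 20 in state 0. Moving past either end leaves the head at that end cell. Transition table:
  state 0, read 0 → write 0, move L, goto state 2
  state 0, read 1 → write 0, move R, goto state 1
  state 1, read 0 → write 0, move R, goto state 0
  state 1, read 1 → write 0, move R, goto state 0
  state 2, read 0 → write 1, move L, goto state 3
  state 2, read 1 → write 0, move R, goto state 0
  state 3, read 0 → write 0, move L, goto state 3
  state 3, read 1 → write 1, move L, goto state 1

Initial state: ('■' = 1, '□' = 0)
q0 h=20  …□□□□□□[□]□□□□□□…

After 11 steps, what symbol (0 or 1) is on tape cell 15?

step 0: q0 h=20  …□□□□□□[□]□□□□□□…
step 1: q2 h=19  …□□□□□□[□]□□□□□□…
step 2: q3 h=18  …□□□□□□[□]■□□□□□…
step 3: q3 h=17  …□□□□□□[□]□■□□□□…
step 4: q3 h=16  …□□□□□□[□]□□■□□□…
step 5: q3 h=15  …□□□□□□[□]□□□■□□…
step 6: q3 h=14  …□□□□□□[□]□□□□■□…
step 7: q3 h=13  …□□□□□□[□]□□□□□■…
step 8: q3 h=12  …□□□□□□[□]□□□□□□…
step 9: q3 h=11  …□□□□□□[□]□□□□□□…
step 10: q3 h=10  …□□□□□□[□]□□□□□□…
step 11: q3 h= 9  …□□□□□□[□]□□□□□□…

0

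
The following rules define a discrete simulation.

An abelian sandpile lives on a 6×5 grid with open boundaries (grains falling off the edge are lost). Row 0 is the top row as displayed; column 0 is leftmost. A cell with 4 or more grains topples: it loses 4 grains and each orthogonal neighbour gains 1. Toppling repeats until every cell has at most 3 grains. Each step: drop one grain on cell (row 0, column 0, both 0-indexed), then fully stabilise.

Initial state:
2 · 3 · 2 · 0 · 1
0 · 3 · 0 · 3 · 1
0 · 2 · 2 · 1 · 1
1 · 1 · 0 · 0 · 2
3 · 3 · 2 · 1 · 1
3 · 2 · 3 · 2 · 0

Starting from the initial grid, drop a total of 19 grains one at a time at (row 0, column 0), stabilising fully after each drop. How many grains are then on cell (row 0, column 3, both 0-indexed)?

1

k=0  2 · 3 · 2 · 0 · 1
0 · 3 · 0 · 3 · 1
0 · 2 · 2 · 1 · 1
1 · 1 · 0 · 0 · 2
3 · 3 · 2 · 1 · 1
3 · 2 · 3 · 2 · 0
k=1  3 · 3 · 2 · 0 · 1
0 · 3 · 0 · 3 · 1
0 · 2 · 2 · 1 · 1
1 · 1 · 0 · 0 · 2
3 · 3 · 2 · 1 · 1
3 · 2 · 3 · 2 · 0
k=2  1 · 1 · 3 · 0 · 1
2 · 0 · 1 · 3 · 1
0 · 3 · 2 · 1 · 1
1 · 1 · 0 · 0 · 2
3 · 3 · 2 · 1 · 1
3 · 2 · 3 · 2 · 0
k=3  2 · 1 · 3 · 0 · 1
2 · 0 · 1 · 3 · 1
0 · 3 · 2 · 1 · 1
1 · 1 · 0 · 0 · 2
3 · 3 · 2 · 1 · 1
3 · 2 · 3 · 2 · 0
k=4  3 · 1 · 3 · 0 · 1
2 · 0 · 1 · 3 · 1
0 · 3 · 2 · 1 · 1
1 · 1 · 0 · 0 · 2
3 · 3 · 2 · 1 · 1
3 · 2 · 3 · 2 · 0
k=5  0 · 2 · 3 · 0 · 1
3 · 0 · 1 · 3 · 1
0 · 3 · 2 · 1 · 1
1 · 1 · 0 · 0 · 2
3 · 3 · 2 · 1 · 1
3 · 2 · 3 · 2 · 0
k=6  1 · 2 · 3 · 0 · 1
3 · 0 · 1 · 3 · 1
0 · 3 · 2 · 1 · 1
1 · 1 · 0 · 0 · 2
3 · 3 · 2 · 1 · 1
3 · 2 · 3 · 2 · 0
k=7  2 · 2 · 3 · 0 · 1
3 · 0 · 1 · 3 · 1
0 · 3 · 2 · 1 · 1
1 · 1 · 0 · 0 · 2
3 · 3 · 2 · 1 · 1
3 · 2 · 3 · 2 · 0
k=8  3 · 2 · 3 · 0 · 1
3 · 0 · 1 · 3 · 1
0 · 3 · 2 · 1 · 1
1 · 1 · 0 · 0 · 2
3 · 3 · 2 · 1 · 1
3 · 2 · 3 · 2 · 0
k=9  1 · 3 · 3 · 0 · 1
0 · 1 · 1 · 3 · 1
1 · 3 · 2 · 1 · 1
1 · 1 · 0 · 0 · 2
3 · 3 · 2 · 1 · 1
3 · 2 · 3 · 2 · 0
k=10  2 · 3 · 3 · 0 · 1
0 · 1 · 1 · 3 · 1
1 · 3 · 2 · 1 · 1
1 · 1 · 0 · 0 · 2
3 · 3 · 2 · 1 · 1
3 · 2 · 3 · 2 · 0
k=11  3 · 3 · 3 · 0 · 1
0 · 1 · 1 · 3 · 1
1 · 3 · 2 · 1 · 1
1 · 1 · 0 · 0 · 2
3 · 3 · 2 · 1 · 1
3 · 2 · 3 · 2 · 0
k=12  1 · 1 · 0 · 1 · 1
1 · 2 · 2 · 3 · 1
1 · 3 · 2 · 1 · 1
1 · 1 · 0 · 0 · 2
3 · 3 · 2 · 1 · 1
3 · 2 · 3 · 2 · 0
k=13  2 · 1 · 0 · 1 · 1
1 · 2 · 2 · 3 · 1
1 · 3 · 2 · 1 · 1
1 · 1 · 0 · 0 · 2
3 · 3 · 2 · 1 · 1
3 · 2 · 3 · 2 · 0
k=14  3 · 1 · 0 · 1 · 1
1 · 2 · 2 · 3 · 1
1 · 3 · 2 · 1 · 1
1 · 1 · 0 · 0 · 2
3 · 3 · 2 · 1 · 1
3 · 2 · 3 · 2 · 0
k=15  0 · 2 · 0 · 1 · 1
2 · 2 · 2 · 3 · 1
1 · 3 · 2 · 1 · 1
1 · 1 · 0 · 0 · 2
3 · 3 · 2 · 1 · 1
3 · 2 · 3 · 2 · 0
k=16  1 · 2 · 0 · 1 · 1
2 · 2 · 2 · 3 · 1
1 · 3 · 2 · 1 · 1
1 · 1 · 0 · 0 · 2
3 · 3 · 2 · 1 · 1
3 · 2 · 3 · 2 · 0
k=17  2 · 2 · 0 · 1 · 1
2 · 2 · 2 · 3 · 1
1 · 3 · 2 · 1 · 1
1 · 1 · 0 · 0 · 2
3 · 3 · 2 · 1 · 1
3 · 2 · 3 · 2 · 0
k=18  3 · 2 · 0 · 1 · 1
2 · 2 · 2 · 3 · 1
1 · 3 · 2 · 1 · 1
1 · 1 · 0 · 0 · 2
3 · 3 · 2 · 1 · 1
3 · 2 · 3 · 2 · 0
k=19  0 · 3 · 0 · 1 · 1
3 · 2 · 2 · 3 · 1
1 · 3 · 2 · 1 · 1
1 · 1 · 0 · 0 · 2
3 · 3 · 2 · 1 · 1
3 · 2 · 3 · 2 · 0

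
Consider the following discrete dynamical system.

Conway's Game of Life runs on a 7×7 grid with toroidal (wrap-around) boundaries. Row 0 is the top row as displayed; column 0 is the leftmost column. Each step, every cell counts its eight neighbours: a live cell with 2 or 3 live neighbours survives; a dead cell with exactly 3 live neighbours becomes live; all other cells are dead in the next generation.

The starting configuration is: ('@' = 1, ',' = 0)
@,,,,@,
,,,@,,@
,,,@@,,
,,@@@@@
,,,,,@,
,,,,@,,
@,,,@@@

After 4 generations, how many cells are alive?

[0] @,,,,@,
,,,@,,@
,,,@@,,
,,@@@@@
,,,,,@,
,,,,@,,
@,,,@@@
[1] @,,,,,,
,,,@,@@
,,,,,,@
,,@,,,@
,,,,,,@
,,,,@,,
@,,,@,,
[2] @,,,@@,
@,,,,@@
@,,,,,@
@,,,,@@
,,,,,@,
,,,,,@,
,,,,,,,
[3] @,,,@@,
,@,,@,,
,@,,,,,
@,,,,@,
,,,,@@,
,,,,,,,
,,,,@@@
[4] @,,@,,,
@@,,@@,
@@,,,,,
,,,,@@@
,,,,@@@
,,,,,,@
,,,,@,@

17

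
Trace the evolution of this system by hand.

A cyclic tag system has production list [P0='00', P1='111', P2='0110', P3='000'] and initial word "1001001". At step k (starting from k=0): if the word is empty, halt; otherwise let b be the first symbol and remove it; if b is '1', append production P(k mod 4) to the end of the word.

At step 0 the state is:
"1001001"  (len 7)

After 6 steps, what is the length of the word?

6

k=0  "1001001"  (len 7)
k=1  "00100100"  (len 8)
k=2  "0100100"  (len 7)
k=3  "100100"  (len 6)
k=4  "00100000"  (len 8)
k=5  "0100000"  (len 7)
k=6  "100000"  (len 6)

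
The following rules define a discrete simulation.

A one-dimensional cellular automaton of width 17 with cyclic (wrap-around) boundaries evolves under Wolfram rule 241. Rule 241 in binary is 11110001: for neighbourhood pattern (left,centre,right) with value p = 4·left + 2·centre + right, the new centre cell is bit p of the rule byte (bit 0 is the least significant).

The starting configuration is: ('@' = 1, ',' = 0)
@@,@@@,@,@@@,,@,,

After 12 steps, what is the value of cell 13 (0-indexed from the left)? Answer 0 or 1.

1

0) @@,@@@,@,@@@,,@,,
1) ,@@,@@@,@,@@@,,@,
2) ,,@@,@@@,@,@@@,,@
3) @,,@@,@@@,@,@@@,,
4) ,@,,@@,@@@,@,@@@,
5) ,,@,,@@,@@@,@,@@@
6) @,,@,,@@,@@@,@,@@
7) @@,,@,,@@,@@@,@,@
8) @@@,,@,,@@,@@@,@,
9) ,@@@,,@,,@@,@@@,@
10) @,@@@,,@,,@@,@@@,
11) ,@,@@@,,@,,@@,@@@
12) @,@,@@@,,@,,@@,@@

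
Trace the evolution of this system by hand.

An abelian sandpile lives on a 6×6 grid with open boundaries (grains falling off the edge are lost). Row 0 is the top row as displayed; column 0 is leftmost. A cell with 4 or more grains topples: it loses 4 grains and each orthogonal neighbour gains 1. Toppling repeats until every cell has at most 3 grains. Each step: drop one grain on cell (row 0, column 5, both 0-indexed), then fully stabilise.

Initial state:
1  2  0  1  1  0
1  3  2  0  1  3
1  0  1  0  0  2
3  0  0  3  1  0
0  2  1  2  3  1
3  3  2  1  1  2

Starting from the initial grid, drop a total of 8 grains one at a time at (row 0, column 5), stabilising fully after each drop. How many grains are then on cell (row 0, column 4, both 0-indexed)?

k=0  1  2  0  1  1  0
1  3  2  0  1  3
1  0  1  0  0  2
3  0  0  3  1  0
0  2  1  2  3  1
3  3  2  1  1  2
k=1  1  2  0  1  1  1
1  3  2  0  1  3
1  0  1  0  0  2
3  0  0  3  1  0
0  2  1  2  3  1
3  3  2  1  1  2
k=2  1  2  0  1  1  2
1  3  2  0  1  3
1  0  1  0  0  2
3  0  0  3  1  0
0  2  1  2  3  1
3  3  2  1  1  2
k=3  1  2  0  1  1  3
1  3  2  0  1  3
1  0  1  0  0  2
3  0  0  3  1  0
0  2  1  2  3  1
3  3  2  1  1  2
k=4  1  2  0  1  2  1
1  3  2  0  2  0
1  0  1  0  0  3
3  0  0  3  1  0
0  2  1  2  3  1
3  3  2  1  1  2
k=5  1  2  0  1  2  2
1  3  2  0  2  0
1  0  1  0  0  3
3  0  0  3  1  0
0  2  1  2  3  1
3  3  2  1  1  2
k=6  1  2  0  1  2  3
1  3  2  0  2  0
1  0  1  0  0  3
3  0  0  3  1  0
0  2  1  2  3  1
3  3  2  1  1  2
k=7  1  2  0  1  3  0
1  3  2  0  2  1
1  0  1  0  0  3
3  0  0  3  1  0
0  2  1  2  3  1
3  3  2  1  1  2
k=8  1  2  0  1  3  1
1  3  2  0  2  1
1  0  1  0  0  3
3  0  0  3  1  0
0  2  1  2  3  1
3  3  2  1  1  2

3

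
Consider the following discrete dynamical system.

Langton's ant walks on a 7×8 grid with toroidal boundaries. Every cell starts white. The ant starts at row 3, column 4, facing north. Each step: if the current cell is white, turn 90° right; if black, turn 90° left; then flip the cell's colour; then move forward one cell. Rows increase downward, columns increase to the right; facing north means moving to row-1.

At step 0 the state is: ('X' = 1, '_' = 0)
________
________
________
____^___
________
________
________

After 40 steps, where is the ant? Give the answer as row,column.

5,4

t=0: ________
________
________
____^___
________
________
________
t=1: ________
________
________
____X>__
________
________
________
t=2: ________
________
________
____XX__
_____v__
________
________
t=3: ________
________
________
____XX__
____<X__
________
________
t=4: ________
________
________
____^X__
____XX__
________
________
t=5: ________
________
________
___<_X__
____XX__
________
________
t=6: ________
________
___^____
___X_X__
____XX__
________
________
t=7: ________
________
___X>___
___X_X__
____XX__
________
________
t=8: ________
________
___XX___
___XvX__
____XX__
________
________
t=9: ________
________
___XX___
___<XX__
____XX__
________
________
t=10: ________
________
___XX___
____XX__
___vXX__
________
________
t=11: ________
________
___XX___
____XX__
__<XXX__
________
________
t=12: ________
________
___XX___
__^_XX__
__XXXX__
________
________
t=13: ________
________
___XX___
__X>XX__
__XXXX__
________
________
t=14: ________
________
___XX___
__XXXX__
__XvXX__
________
________
t=15: ________
________
___XX___
__XXXX__
__X_>X__
________
________
t=16: ________
________
___XX___
__XX^X__
__X__X__
________
________
t=17: ________
________
___XX___
__X<_X__
__X__X__
________
________
t=18: ________
________
___XX___
__X__X__
__Xv_X__
________
________
t=19: ________
________
___XX___
__X__X__
__<X_X__
________
________
t=20: ________
________
___XX___
__X__X__
___X_X__
__v_____
________
t=21: ________
________
___XX___
__X__X__
___X_X__
_<X_____
________
t=22: ________
________
___XX___
__X__X__
_^_X_X__
_XX_____
________
t=23: ________
________
___XX___
__X__X__
_X>X_X__
_XX_____
________
t=24: ________
________
___XX___
__X__X__
_XXX_X__
_Xv_____
________
t=25: ________
________
___XX___
__X__X__
_XXX_X__
_X_>____
________
t=26: ________
________
___XX___
__X__X__
_XXX_X__
_X_X____
___v____
t=27: ________
________
___XX___
__X__X__
_XXX_X__
_X_X____
__<X____
t=28: ________
________
___XX___
__X__X__
_XXX_X__
_X^X____
__XX____
t=29: ________
________
___XX___
__X__X__
_XXX_X__
_XX>____
__XX____
t=30: ________
________
___XX___
__X__X__
_XX^_X__
_XX_____
__XX____
t=31: ________
________
___XX___
__X__X__
_X<__X__
_XX_____
__XX____
t=32: ________
________
___XX___
__X__X__
_X___X__
_Xv_____
__XX____
t=33: ________
________
___XX___
__X__X__
_X___X__
_X_>____
__XX____
t=34: ________
________
___XX___
__X__X__
_X___X__
_X_X____
__Xv____
t=35: ________
________
___XX___
__X__X__
_X___X__
_X_X____
__X_>___
t=36: ____v___
________
___XX___
__X__X__
_X___X__
_X_X____
__X_X___
t=37: ___<X___
________
___XX___
__X__X__
_X___X__
_X_X____
__X_X___
t=38: ___XX___
________
___XX___
__X__X__
_X___X__
_X_X____
__X^X___
t=39: ___XX___
________
___XX___
__X__X__
_X___X__
_X_X____
__XX>___
t=40: ___XX___
________
___XX___
__X__X__
_X___X__
_X_X^___
__XX____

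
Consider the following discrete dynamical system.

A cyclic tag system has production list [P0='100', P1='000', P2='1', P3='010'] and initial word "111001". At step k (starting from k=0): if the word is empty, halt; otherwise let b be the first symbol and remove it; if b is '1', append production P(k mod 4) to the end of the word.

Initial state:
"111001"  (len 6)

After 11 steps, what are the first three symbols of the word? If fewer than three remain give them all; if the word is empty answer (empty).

t=0: "111001"  (len 6)
t=1: "11001100"  (len 8)
t=2: "1001100000"  (len 10)
t=3: "0011000001"  (len 10)
t=4: "011000001"  (len 9)
t=5: "11000001"  (len 8)
t=6: "1000001000"  (len 10)
t=7: "0000010001"  (len 10)
t=8: "000010001"  (len 9)
t=9: "00010001"  (len 8)
t=10: "0010001"  (len 7)
t=11: "010001"  (len 6)

010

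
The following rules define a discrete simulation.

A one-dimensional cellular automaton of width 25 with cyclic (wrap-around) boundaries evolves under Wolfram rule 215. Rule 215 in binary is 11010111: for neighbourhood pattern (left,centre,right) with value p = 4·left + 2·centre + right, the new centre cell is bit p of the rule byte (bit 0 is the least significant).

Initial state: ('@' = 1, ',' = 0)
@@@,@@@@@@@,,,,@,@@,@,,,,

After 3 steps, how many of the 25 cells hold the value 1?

21

[0] @@@,@@@@@@@,,,,@,@@,@,,,,
[1] ,@@,,@@@@@@@@@@@,,@,@@@@@
[2] ,,@@@,@@@@@@@@@@@@@,,@@@@
[3] @@,@@,,@@@@@@@@@@@@@@,@@@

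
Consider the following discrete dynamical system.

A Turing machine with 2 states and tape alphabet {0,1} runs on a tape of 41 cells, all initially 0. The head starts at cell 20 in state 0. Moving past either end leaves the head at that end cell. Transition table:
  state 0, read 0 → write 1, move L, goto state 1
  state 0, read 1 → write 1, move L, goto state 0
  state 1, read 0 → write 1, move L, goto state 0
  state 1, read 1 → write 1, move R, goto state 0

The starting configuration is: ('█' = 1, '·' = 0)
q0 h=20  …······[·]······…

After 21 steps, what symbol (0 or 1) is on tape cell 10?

1

t=0: q0 h=20  …······[·]······…
t=1: q1 h=19  …······[·]█·····…
t=2: q0 h=18  …······[·]██····…
t=3: q1 h=17  …······[·]███···…
t=4: q0 h=16  …······[·]████··…
t=5: q1 h=15  …······[·]█████·…
t=6: q0 h=14  …······[·]██████…
t=7: q1 h=13  …······[·]██████…
t=8: q0 h=12  …······[·]██████…
t=9: q1 h=11  …······[·]██████…
t=10: q0 h=10  …······[·]██████…
t=11: q1 h= 9  …······[·]██████…
t=12: q0 h= 8  …······[·]██████…
t=13: q1 h= 7  …······[·]██████…
t=14: q0 h= 6  |······[·]██████…
t=15: q1 h= 5  |·····[·]██████…
t=16: q0 h= 4  |····[·]██████…
t=17: q1 h= 3  |···[·]██████…
t=18: q0 h= 2  |··[·]██████…
t=19: q1 h= 1  |·[·]██████…
t=20: q0 h= 0  |[·]██████…
t=21: q1 h= 0  |[█]██████…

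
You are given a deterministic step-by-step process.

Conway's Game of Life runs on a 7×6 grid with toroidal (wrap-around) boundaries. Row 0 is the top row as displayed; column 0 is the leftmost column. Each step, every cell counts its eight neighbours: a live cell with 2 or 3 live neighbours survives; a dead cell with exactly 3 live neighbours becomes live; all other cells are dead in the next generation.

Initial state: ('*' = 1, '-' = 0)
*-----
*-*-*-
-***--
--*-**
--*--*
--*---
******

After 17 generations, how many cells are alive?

[0] *-----
*-*-*-
-***--
--*-**
--*--*
--*---
******
[1] ------
*-*--*
*-----
*---**
-**-**
------
*-****
[2] --*---
**---*
----*-
---**-
-*-**-
------
---***
[3] -***--
**---*
*--**-
--*--*
--***-
--*--*
---**-
[4] -*-*-*
-----*
--***-
-**--*
-**-**
--*--*
-*--*-
[5] --*--*
*----*
******
-----*
----**
--*--*
-*-***
[6] -***--
------
-***--
-**---
*---**
--*---
-*-*-*
[7] **-**-
------
-*-*--
----**
*-**-*
-***--
**-**-
[8] **-**-
**-**-
----*-
-*---*
*----*
------
------
[9] **-**-
**----
-****-
----**
*----*
------
------
[10] ***--*
------
-****-
-**---
*---**
------
------
[11] **----
----**
-*-*--
------
**---*
-----*
**----
[12] -*----
-**-**
----*-
-**---
*----*
-----*
-*---*
[13] -*--**
******
*---**
**---*
**---*
----**
------
[14] -*----
--*---
------
------
-*----
----**
*-----
[15] -*----
------
------
------
------
*----*
*----*
[16] *-----
------
------
------
------
*----*
-*---*
[17] *-----
------
------
------
------
*----*
-*---*

5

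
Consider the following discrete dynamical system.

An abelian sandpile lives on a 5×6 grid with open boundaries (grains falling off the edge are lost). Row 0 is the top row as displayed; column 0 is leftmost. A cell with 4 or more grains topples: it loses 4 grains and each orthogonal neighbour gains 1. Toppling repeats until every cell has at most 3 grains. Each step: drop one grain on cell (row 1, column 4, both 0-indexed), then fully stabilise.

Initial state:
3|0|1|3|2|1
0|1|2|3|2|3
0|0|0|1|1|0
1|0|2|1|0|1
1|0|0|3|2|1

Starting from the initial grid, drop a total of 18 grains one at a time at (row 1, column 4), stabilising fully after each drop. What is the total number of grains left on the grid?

41

step 0: 3|0|1|3|2|1
0|1|2|3|2|3
0|0|0|1|1|0
1|0|2|1|0|1
1|0|0|3|2|1
step 1: 3|0|1|3|2|1
0|1|2|3|3|3
0|0|0|1|1|0
1|0|2|1|0|1
1|0|0|3|2|1
step 2: 3|0|2|1|0|3
0|1|3|1|3|0
0|0|0|2|2|1
1|0|2|1|0|1
1|0|0|3|2|1
step 3: 3|0|2|1|1|3
0|1|3|2|0|1
0|0|0|2|3|1
1|0|2|1|0|1
1|0|0|3|2|1
step 4: 3|0|2|1|1|3
0|1|3|2|1|1
0|0|0|2|3|1
1|0|2|1|0|1
1|0|0|3|2|1
step 5: 3|0|2|1|1|3
0|1|3|2|2|1
0|0|0|2|3|1
1|0|2|1|0|1
1|0|0|3|2|1
step 6: 3|0|2|1|1|3
0|1|3|2|3|1
0|0|0|2|3|1
1|0|2|1|0|1
1|0|0|3|2|1
step 7: 3|0|2|1|2|3
0|1|3|3|1|2
0|0|0|3|0|2
1|0|2|1|1|1
1|0|0|3|2|1
step 8: 3|0|2|1|2|3
0|1|3|3|2|2
0|0|0|3|0|2
1|0|2|1|1|1
1|0|0|3|2|1
step 9: 3|0|2|1|2|3
0|1|3|3|3|2
0|0|0|3|0|2
1|0|2|1|1|1
1|0|0|3|2|1
step 10: 3|0|3|2|3|3
0|2|0|2|1|3
0|0|2|0|2|2
1|0|2|2|1|1
1|0|0|3|2|1
step 11: 3|0|3|2|3|3
0|2|0|2|2|3
0|0|2|0|2|2
1|0|2|2|1|1
1|0|0|3|2|1
step 12: 3|0|3|2|3|3
0|2|0|2|3|3
0|0|2|0|2|2
1|0|2|2|1|1
1|0|0|3|2|1
step 13: 3|0|3|3|1|1
0|2|0|3|2|1
0|0|2|0|3|3
1|0|2|2|1|1
1|0|0|3|2|1
step 14: 3|0|3|3|1|1
0|2|0|3|3|1
0|0|2|0|3|3
1|0|2|2|1|1
1|0|0|3|2|1
step 15: 3|1|0|1|3|1
0|2|2|1|2|3
0|0|2|2|1|0
1|0|2|2|2|2
1|0|0|3|2|1
step 16: 3|1|0|1|3|1
0|2|2|1|3|3
0|0|2|2|1|0
1|0|2|2|2|2
1|0|0|3|2|1
step 17: 3|1|0|2|0|3
0|2|2|2|2|0
0|0|2|2|2|1
1|0|2|2|2|2
1|0|0|3|2|1
step 18: 3|1|0|2|0|3
0|2|2|2|3|0
0|0|2|2|2|1
1|0|2|2|2|2
1|0|0|3|2|1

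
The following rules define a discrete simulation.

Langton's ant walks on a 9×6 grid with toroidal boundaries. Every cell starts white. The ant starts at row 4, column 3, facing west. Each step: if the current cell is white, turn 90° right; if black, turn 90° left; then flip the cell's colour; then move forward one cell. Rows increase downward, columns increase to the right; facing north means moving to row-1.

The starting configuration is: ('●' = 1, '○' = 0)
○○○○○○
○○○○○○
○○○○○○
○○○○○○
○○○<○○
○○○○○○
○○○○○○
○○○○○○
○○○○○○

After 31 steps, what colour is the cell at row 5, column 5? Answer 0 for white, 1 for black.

[0] ○○○○○○
○○○○○○
○○○○○○
○○○○○○
○○○<○○
○○○○○○
○○○○○○
○○○○○○
○○○○○○
[1] ○○○○○○
○○○○○○
○○○○○○
○○○^○○
○○○●○○
○○○○○○
○○○○○○
○○○○○○
○○○○○○
[2] ○○○○○○
○○○○○○
○○○○○○
○○○●>○
○○○●○○
○○○○○○
○○○○○○
○○○○○○
○○○○○○
[3] ○○○○○○
○○○○○○
○○○○○○
○○○●●○
○○○●v○
○○○○○○
○○○○○○
○○○○○○
○○○○○○
[4] ○○○○○○
○○○○○○
○○○○○○
○○○●●○
○○○<●○
○○○○○○
○○○○○○
○○○○○○
○○○○○○
[5] ○○○○○○
○○○○○○
○○○○○○
○○○●●○
○○○○●○
○○○v○○
○○○○○○
○○○○○○
○○○○○○
[6] ○○○○○○
○○○○○○
○○○○○○
○○○●●○
○○○○●○
○○<●○○
○○○○○○
○○○○○○
○○○○○○
[7] ○○○○○○
○○○○○○
○○○○○○
○○○●●○
○○^○●○
○○●●○○
○○○○○○
○○○○○○
○○○○○○
[8] ○○○○○○
○○○○○○
○○○○○○
○○○●●○
○○●>●○
○○●●○○
○○○○○○
○○○○○○
○○○○○○
[9] ○○○○○○
○○○○○○
○○○○○○
○○○●●○
○○●●●○
○○●v○○
○○○○○○
○○○○○○
○○○○○○
[10] ○○○○○○
○○○○○○
○○○○○○
○○○●●○
○○●●●○
○○●○>○
○○○○○○
○○○○○○
○○○○○○
[11] ○○○○○○
○○○○○○
○○○○○○
○○○●●○
○○●●●○
○○●○●○
○○○○v○
○○○○○○
○○○○○○
[12] ○○○○○○
○○○○○○
○○○○○○
○○○●●○
○○●●●○
○○●○●○
○○○<●○
○○○○○○
○○○○○○
[13] ○○○○○○
○○○○○○
○○○○○○
○○○●●○
○○●●●○
○○●^●○
○○○●●○
○○○○○○
○○○○○○
[14] ○○○○○○
○○○○○○
○○○○○○
○○○●●○
○○●●●○
○○●●>○
○○○●●○
○○○○○○
○○○○○○
[15] ○○○○○○
○○○○○○
○○○○○○
○○○●●○
○○●●^○
○○●●○○
○○○●●○
○○○○○○
○○○○○○
[16] ○○○○○○
○○○○○○
○○○○○○
○○○●●○
○○●<○○
○○●●○○
○○○●●○
○○○○○○
○○○○○○
[17] ○○○○○○
○○○○○○
○○○○○○
○○○●●○
○○●○○○
○○●v○○
○○○●●○
○○○○○○
○○○○○○
[18] ○○○○○○
○○○○○○
○○○○○○
○○○●●○
○○●○○○
○○●○>○
○○○●●○
○○○○○○
○○○○○○
[19] ○○○○○○
○○○○○○
○○○○○○
○○○●●○
○○●○○○
○○●○●○
○○○●v○
○○○○○○
○○○○○○
[20] ○○○○○○
○○○○○○
○○○○○○
○○○●●○
○○●○○○
○○●○●○
○○○●○>
○○○○○○
○○○○○○
[21] ○○○○○○
○○○○○○
○○○○○○
○○○●●○
○○●○○○
○○●○●○
○○○●○●
○○○○○v
○○○○○○
[22] ○○○○○○
○○○○○○
○○○○○○
○○○●●○
○○●○○○
○○●○●○
○○○●○●
○○○○<●
○○○○○○
[23] ○○○○○○
○○○○○○
○○○○○○
○○○●●○
○○●○○○
○○●○●○
○○○●^●
○○○○●●
○○○○○○
[24] ○○○○○○
○○○○○○
○○○○○○
○○○●●○
○○●○○○
○○●○●○
○○○●●>
○○○○●●
○○○○○○
[25] ○○○○○○
○○○○○○
○○○○○○
○○○●●○
○○●○○○
○○●○●^
○○○●●○
○○○○●●
○○○○○○
[26] ○○○○○○
○○○○○○
○○○○○○
○○○●●○
○○●○○○
>○●○●●
○○○●●○
○○○○●●
○○○○○○
[27] ○○○○○○
○○○○○○
○○○○○○
○○○●●○
○○●○○○
●○●○●●
v○○●●○
○○○○●●
○○○○○○
[28] ○○○○○○
○○○○○○
○○○○○○
○○○●●○
○○●○○○
●○●○●●
●○○●●<
○○○○●●
○○○○○○
[29] ○○○○○○
○○○○○○
○○○○○○
○○○●●○
○○●○○○
●○●○●^
●○○●●●
○○○○●●
○○○○○○
[30] ○○○○○○
○○○○○○
○○○○○○
○○○●●○
○○●○○○
●○●○<○
●○○●●●
○○○○●●
○○○○○○
[31] ○○○○○○
○○○○○○
○○○○○○
○○○●●○
○○●○○○
●○●○○○
●○○●v●
○○○○●●
○○○○○○

0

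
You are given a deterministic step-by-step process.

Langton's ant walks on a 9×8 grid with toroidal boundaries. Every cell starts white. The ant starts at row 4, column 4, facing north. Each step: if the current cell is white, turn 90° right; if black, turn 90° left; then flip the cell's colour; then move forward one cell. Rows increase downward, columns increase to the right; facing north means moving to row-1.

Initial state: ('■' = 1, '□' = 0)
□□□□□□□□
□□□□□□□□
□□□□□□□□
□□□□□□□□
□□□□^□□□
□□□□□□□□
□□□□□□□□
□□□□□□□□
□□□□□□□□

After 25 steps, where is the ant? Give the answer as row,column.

6,3

k=0  □□□□□□□□
□□□□□□□□
□□□□□□□□
□□□□□□□□
□□□□^□□□
□□□□□□□□
□□□□□□□□
□□□□□□□□
□□□□□□□□
k=1  □□□□□□□□
□□□□□□□□
□□□□□□□□
□□□□□□□□
□□□□■>□□
□□□□□□□□
□□□□□□□□
□□□□□□□□
□□□□□□□□
k=2  □□□□□□□□
□□□□□□□□
□□□□□□□□
□□□□□□□□
□□□□■■□□
□□□□□v□□
□□□□□□□□
□□□□□□□□
□□□□□□□□
k=3  □□□□□□□□
□□□□□□□□
□□□□□□□□
□□□□□□□□
□□□□■■□□
□□□□<■□□
□□□□□□□□
□□□□□□□□
□□□□□□□□
k=4  □□□□□□□□
□□□□□□□□
□□□□□□□□
□□□□□□□□
□□□□^■□□
□□□□■■□□
□□□□□□□□
□□□□□□□□
□□□□□□□□
k=5  □□□□□□□□
□□□□□□□□
□□□□□□□□
□□□□□□□□
□□□<□■□□
□□□□■■□□
□□□□□□□□
□□□□□□□□
□□□□□□□□
k=6  □□□□□□□□
□□□□□□□□
□□□□□□□□
□□□^□□□□
□□□■□■□□
□□□□■■□□
□□□□□□□□
□□□□□□□□
□□□□□□□□
k=7  □□□□□□□□
□□□□□□□□
□□□□□□□□
□□□■>□□□
□□□■□■□□
□□□□■■□□
□□□□□□□□
□□□□□□□□
□□□□□□□□
k=8  □□□□□□□□
□□□□□□□□
□□□□□□□□
□□□■■□□□
□□□■v■□□
□□□□■■□□
□□□□□□□□
□□□□□□□□
□□□□□□□□
k=9  □□□□□□□□
□□□□□□□□
□□□□□□□□
□□□■■□□□
□□□<■■□□
□□□□■■□□
□□□□□□□□
□□□□□□□□
□□□□□□□□
k=10  □□□□□□□□
□□□□□□□□
□□□□□□□□
□□□■■□□□
□□□□■■□□
□□□v■■□□
□□□□□□□□
□□□□□□□□
□□□□□□□□
k=11  □□□□□□□□
□□□□□□□□
□□□□□□□□
□□□■■□□□
□□□□■■□□
□□<■■■□□
□□□□□□□□
□□□□□□□□
□□□□□□□□
k=12  □□□□□□□□
□□□□□□□□
□□□□□□□□
□□□■■□□□
□□^□■■□□
□□■■■■□□
□□□□□□□□
□□□□□□□□
□□□□□□□□
k=13  □□□□□□□□
□□□□□□□□
□□□□□□□□
□□□■■□□□
□□■>■■□□
□□■■■■□□
□□□□□□□□
□□□□□□□□
□□□□□□□□
k=14  □□□□□□□□
□□□□□□□□
□□□□□□□□
□□□■■□□□
□□■■■■□□
□□■v■■□□
□□□□□□□□
□□□□□□□□
□□□□□□□□
k=15  □□□□□□□□
□□□□□□□□
□□□□□□□□
□□□■■□□□
□□■■■■□□
□□■□>■□□
□□□□□□□□
□□□□□□□□
□□□□□□□□
k=16  □□□□□□□□
□□□□□□□□
□□□□□□□□
□□□■■□□□
□□■■^■□□
□□■□□■□□
□□□□□□□□
□□□□□□□□
□□□□□□□□
k=17  □□□□□□□□
□□□□□□□□
□□□□□□□□
□□□■■□□□
□□■<□■□□
□□■□□■□□
□□□□□□□□
□□□□□□□□
□□□□□□□□
k=18  □□□□□□□□
□□□□□□□□
□□□□□□□□
□□□■■□□□
□□■□□■□□
□□■v□■□□
□□□□□□□□
□□□□□□□□
□□□□□□□□
k=19  □□□□□□□□
□□□□□□□□
□□□□□□□□
□□□■■□□□
□□■□□■□□
□□<■□■□□
□□□□□□□□
□□□□□□□□
□□□□□□□□
k=20  □□□□□□□□
□□□□□□□□
□□□□□□□□
□□□■■□□□
□□■□□■□□
□□□■□■□□
□□v□□□□□
□□□□□□□□
□□□□□□□□
k=21  □□□□□□□□
□□□□□□□□
□□□□□□□□
□□□■■□□□
□□■□□■□□
□□□■□■□□
□<■□□□□□
□□□□□□□□
□□□□□□□□
k=22  □□□□□□□□
□□□□□□□□
□□□□□□□□
□□□■■□□□
□□■□□■□□
□^□■□■□□
□■■□□□□□
□□□□□□□□
□□□□□□□□
k=23  □□□□□□□□
□□□□□□□□
□□□□□□□□
□□□■■□□□
□□■□□■□□
□■>■□■□□
□■■□□□□□
□□□□□□□□
□□□□□□□□
k=24  □□□□□□□□
□□□□□□□□
□□□□□□□□
□□□■■□□□
□□■□□■□□
□■■■□■□□
□■v□□□□□
□□□□□□□□
□□□□□□□□
k=25  □□□□□□□□
□□□□□□□□
□□□□□□□□
□□□■■□□□
□□■□□■□□
□■■■□■□□
□■□>□□□□
□□□□□□□□
□□□□□□□□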